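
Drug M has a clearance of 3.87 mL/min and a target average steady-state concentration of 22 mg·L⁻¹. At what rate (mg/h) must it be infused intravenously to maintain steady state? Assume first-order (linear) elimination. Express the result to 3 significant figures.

5.11 mg/h

Convert clearance: 3.87 mL/min × 60 min/h ÷ 1000 mL/L = 0.2322 L/h
At steady state, infusion rate equals elimination rate: rate in = CL × Css.
R₀ = 0.2322 × 22 = 5.108 mg/h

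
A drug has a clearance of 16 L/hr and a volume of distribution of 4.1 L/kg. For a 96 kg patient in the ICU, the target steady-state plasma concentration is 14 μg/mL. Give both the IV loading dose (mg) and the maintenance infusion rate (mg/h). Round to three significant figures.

(a) 5510 mg; (b) 224 mg/h

Vd = 4.1 L/kg × 96 kg = 393.6 L
Loading dose = Vd × C = 393.6 × 14 = 5510 mg
Maintenance: replace elimination → rate = CL × Css = 16.00 × 14 = 224.0 mg/h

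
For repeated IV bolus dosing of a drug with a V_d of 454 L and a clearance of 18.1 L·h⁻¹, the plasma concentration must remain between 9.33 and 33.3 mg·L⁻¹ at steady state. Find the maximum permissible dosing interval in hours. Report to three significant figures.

31.9 h

k = CL / Vd = 18.10 / 454.0 = 0.03987 h⁻¹
Between IV bolus doses, concentration decays as C = C₀·e^(−kτ), so C_peak/C_trough = e^(kτ).
τ_max = ln(C_peak/C_trough) / k = ln(33.3/9.33) / 0.03987 = 1.272 / 0.03987 = 31.90 h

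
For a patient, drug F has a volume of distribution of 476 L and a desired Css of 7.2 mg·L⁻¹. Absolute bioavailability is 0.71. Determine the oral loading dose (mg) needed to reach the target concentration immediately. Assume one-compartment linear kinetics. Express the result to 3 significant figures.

LD = Vd × C / F = 476.0 × 7.200 / 0.71 = 4827 mg

4830 mg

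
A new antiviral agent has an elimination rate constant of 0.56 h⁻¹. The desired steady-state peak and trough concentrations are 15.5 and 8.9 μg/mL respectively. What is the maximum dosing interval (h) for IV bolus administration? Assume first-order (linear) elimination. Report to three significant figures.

Between IV bolus doses, concentration decays as C = C₀·e^(−kτ), so C_peak/C_trough = e^(kτ).
τ_max = ln(C_peak/C_trough) / k = ln(15.5/8.9) / 0.5600 = 0.5548 / 0.5600 = 0.9907 h

0.991 h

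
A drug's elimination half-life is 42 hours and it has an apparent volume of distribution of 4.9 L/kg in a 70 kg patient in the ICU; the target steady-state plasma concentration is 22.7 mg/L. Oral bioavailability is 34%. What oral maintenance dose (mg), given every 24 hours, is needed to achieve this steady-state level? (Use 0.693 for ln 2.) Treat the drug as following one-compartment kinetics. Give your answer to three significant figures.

Vd = 4.9 L/kg × 70 kg = 343.0 L
k = 0.693/42 = 0.01650 h⁻¹, so CL = k·Vd = 0.01650 × 343.0 = 5.660 L/h
D = CL × Css × τ / F = 5.660 × 22.7 × 24 / 0.34 = 9069 mg

9070 mg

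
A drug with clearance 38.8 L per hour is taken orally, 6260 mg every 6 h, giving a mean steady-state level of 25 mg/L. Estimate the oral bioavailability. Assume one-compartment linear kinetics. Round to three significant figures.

0.930

F·D/τ = CL·Css at steady state → F = CL·Css·τ / D.
F = 38.8 × 25 × 6 / 6260 = 0.930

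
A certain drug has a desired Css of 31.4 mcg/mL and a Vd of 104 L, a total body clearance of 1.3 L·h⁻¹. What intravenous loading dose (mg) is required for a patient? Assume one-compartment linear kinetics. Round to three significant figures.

3270 mg

LD = Vd × C = 104.0 × 31.40 = 3266 mg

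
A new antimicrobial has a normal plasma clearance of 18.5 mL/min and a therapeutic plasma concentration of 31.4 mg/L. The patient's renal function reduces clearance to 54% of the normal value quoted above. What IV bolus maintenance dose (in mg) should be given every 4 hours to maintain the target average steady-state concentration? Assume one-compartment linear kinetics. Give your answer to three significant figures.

75.3 mg

Convert clearance: 18.5 mL/min × 60 min/h ÷ 1000 mL/L = 1.110 L/h
Patient clearance = 0.54 × 1.110 = 0.5994 L/h
D = CL × Css × τ = 0.5994 × 31.4 × 4 = 75.28 mg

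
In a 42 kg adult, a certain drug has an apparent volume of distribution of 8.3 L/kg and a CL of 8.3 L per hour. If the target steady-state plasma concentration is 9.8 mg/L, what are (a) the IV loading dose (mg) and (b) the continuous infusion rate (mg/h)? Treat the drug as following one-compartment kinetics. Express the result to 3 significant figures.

Vd(total) = 42 kg × 8.3 L/kg = 348.6 L
Loading dose = Vd × C = 348.6 × 9.8 = 3416 mg
Maintenance: replace elimination → rate = CL × Css = 8.300 × 9.8 = 81.34 mg/h

(a) 3420 mg; (b) 81.3 mg/h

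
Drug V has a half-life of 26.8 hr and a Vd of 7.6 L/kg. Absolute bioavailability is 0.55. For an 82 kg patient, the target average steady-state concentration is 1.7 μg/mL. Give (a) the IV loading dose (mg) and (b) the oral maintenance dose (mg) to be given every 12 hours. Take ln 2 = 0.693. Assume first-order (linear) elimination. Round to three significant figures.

(a) 1060 mg; (b) 598 mg

Vd(total) = 82 kg × 7.6 L/kg = 623.2 L
LD = Vd × C = 623.2 × 1.7 = 1059 mg
CL = 0.693 × Vd / t½ = 0.693 × 623.2 / 26.8 = 16.11 L/h
D = CL × Css × τ / F = 16.11 × 1.7 × 12 / 0.55 = 597.5 mg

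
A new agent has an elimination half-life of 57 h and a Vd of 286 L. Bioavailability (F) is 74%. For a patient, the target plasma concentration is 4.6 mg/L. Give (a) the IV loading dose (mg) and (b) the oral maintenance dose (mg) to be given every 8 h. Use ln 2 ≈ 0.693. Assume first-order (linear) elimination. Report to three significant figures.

LD = Vd × C = 286.0 × 4.6 = 1316 mg
CL = 0.693 × Vd / t½ = 0.693 × 286.0 / 57 = 3.477 L/h
D = CL × Css × τ / F = 3.477 × 4.6 × 8 / 0.74 = 172.9 mg

(a) 1320 mg; (b) 173 mg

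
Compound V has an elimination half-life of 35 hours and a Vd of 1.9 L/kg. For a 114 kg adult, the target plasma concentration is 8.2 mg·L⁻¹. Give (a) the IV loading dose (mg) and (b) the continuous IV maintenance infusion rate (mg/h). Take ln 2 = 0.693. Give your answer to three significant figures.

(a) 1780 mg; (b) 35.2 mg/h

Vd(total) = 114 kg × 1.9 L/kg = 216.6 L
LD = Vd × C = 216.6 × 8.2 = 1776 mg
CL = 0.693 × Vd / t½ = 0.693 × 216.6 / 35 = 4.289 L/h
Infusion rate = CL × Css = 4.289 × 8.2 = 35.17 mg/h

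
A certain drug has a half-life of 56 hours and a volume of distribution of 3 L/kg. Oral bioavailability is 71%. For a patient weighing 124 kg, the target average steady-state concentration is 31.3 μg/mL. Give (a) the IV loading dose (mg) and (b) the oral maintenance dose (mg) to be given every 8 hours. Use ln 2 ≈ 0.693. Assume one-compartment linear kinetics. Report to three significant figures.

Vd = 3 L/kg × 124 kg = 372.0 L
LD = Vd × C = 372.0 × 31.3 = 11640 mg
CL = 0.693 × Vd / t½ = 0.693 × 372.0 / 56 = 4.604 L/h
D = CL × Css × τ / F = 4.604 × 31.3 × 8 / 0.71 = 1624 mg

(a) 11600 mg; (b) 1620 mg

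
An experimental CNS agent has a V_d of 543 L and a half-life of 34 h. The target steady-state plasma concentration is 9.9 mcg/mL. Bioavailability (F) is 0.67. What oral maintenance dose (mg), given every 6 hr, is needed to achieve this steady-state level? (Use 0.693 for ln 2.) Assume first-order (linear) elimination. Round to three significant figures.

981 mg

CL = 0.693 × Vd / t½ = 0.693 × 543.0 / 34 = 11.07 L/h
D = CL × Css × τ / F = 11.07 × 9.9 × 6 / 0.67 = 981.4 mg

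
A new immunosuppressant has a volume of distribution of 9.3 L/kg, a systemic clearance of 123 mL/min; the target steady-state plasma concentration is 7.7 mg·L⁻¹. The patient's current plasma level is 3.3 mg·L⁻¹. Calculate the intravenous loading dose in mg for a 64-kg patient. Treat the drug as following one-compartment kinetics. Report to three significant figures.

2620 mg

Vd = 9.3 L/kg × 64 kg = 595.2 L
Concentration deficit ΔC = 7.7 − 3.3 = 4.400 mg/L
LD = Vd × ΔC = 595.2 × 4.400 = 2619 mg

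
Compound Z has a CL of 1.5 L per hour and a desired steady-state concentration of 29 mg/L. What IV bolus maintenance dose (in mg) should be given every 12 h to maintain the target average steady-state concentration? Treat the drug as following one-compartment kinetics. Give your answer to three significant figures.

522 mg

D = CL × Css × τ = 1.500 × 29 × 12 = 522.0 mg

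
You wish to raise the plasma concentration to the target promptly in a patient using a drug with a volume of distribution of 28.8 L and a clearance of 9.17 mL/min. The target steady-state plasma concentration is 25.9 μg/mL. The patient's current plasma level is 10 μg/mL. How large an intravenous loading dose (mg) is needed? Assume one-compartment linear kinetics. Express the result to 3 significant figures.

458 mg

LD is governed by Vd — clearance does not enter the loading-dose calculation.
Concentration deficit ΔC = 25.9 − 10 = 15.90 mg/L
LD = Vd × ΔC = 28.80 × 15.90 = 457.9 mg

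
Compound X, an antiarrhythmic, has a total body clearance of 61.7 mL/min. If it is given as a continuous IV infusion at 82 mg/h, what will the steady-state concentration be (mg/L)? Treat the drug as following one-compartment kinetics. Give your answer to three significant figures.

22.2 mg/L

CL = 61.7 mL/min = 61.7 × 0.06 = 3.702 L/h
Css = rate / CL = 82 / 3.702 = 22.15 mg/L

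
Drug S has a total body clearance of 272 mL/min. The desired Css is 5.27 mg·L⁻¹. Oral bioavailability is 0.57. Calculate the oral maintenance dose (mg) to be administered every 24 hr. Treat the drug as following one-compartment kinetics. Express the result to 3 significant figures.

3620 mg

Convert clearance: 272 mL/min × 60 min/h ÷ 1000 mL/L = 16.32 L/h
D = CL × Css × τ / F = 16.32 × 5.27 × 24 / 0.57 = 3621 mg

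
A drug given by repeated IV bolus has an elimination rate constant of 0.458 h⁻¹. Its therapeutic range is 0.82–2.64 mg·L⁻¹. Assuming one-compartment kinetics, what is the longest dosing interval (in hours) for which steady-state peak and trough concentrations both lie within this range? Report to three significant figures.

2.55 h

Between IV bolus doses, concentration decays as C = C₀·e^(−kτ), so C_peak/C_trough = e^(kτ).
τ_max = ln(C_peak/C_trough) / k = ln(2.64/0.82) / 0.4580 = 1.169 / 0.4580 = 2.552 h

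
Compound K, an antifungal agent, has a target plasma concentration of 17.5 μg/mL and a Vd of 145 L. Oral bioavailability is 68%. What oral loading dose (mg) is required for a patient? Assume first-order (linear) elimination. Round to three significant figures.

3730 mg

The loading dose fills Vd to the target concentration.
LD = Vd × C / F = 145.0 × 17.50 / 0.68 = 3732 mg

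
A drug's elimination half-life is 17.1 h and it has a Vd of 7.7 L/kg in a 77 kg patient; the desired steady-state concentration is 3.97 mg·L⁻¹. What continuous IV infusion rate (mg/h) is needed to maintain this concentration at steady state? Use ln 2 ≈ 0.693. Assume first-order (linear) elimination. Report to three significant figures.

Total Vd = 7.7 × 77 = 592.9 L
CL = 0.693 × Vd / t½ = 0.693 × 592.9 / 17.1 = 24.03 L/h
Infusion rate = CL × Css = 24.03 × 3.97 = 95.40 mg/h

95.4 mg/h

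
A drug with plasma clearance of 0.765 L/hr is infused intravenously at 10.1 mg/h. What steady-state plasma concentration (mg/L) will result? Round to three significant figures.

13.2 mg/L

Css = rate / CL = 10.1 / 0.7650 = 13.20 mg/L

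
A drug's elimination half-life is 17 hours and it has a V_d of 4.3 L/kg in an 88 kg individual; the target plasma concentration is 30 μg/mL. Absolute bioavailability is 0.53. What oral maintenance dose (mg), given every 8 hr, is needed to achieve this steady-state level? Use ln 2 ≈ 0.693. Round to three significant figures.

6990 mg

Vd = 4.3 L/kg × 88 kg = 378.4 L
CL = ln 2 · Vd / t½ = 0.693 × 378.4 / 17 = 15.43 L/h
D = CL × Css × τ / F = 15.43 × 30 × 8 / 0.53 = 6987 mg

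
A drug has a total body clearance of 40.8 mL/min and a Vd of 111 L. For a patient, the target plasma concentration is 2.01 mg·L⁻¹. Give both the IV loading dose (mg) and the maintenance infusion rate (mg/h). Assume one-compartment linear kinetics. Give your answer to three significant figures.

(a) 223 mg; (b) 4.92 mg/h

Loading: fill Vd to C_target → 111.0 L × 2.01 mg/L = 223.1 mg
Convert clearance: 40.8 mL/min × 60 min/h ÷ 1000 mL/L = 2.448 L/h
Maintenance infusion rate = CL × Css = 2.448 × 2.01 = 4.920 mg/h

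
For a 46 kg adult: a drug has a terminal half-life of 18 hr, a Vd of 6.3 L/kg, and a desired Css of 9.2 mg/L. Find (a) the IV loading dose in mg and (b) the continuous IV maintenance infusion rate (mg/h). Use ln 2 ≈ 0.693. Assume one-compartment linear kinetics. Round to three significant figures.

(a) 2670 mg; (b) 103 mg/h

Vd(total) = 46 kg × 6.3 L/kg = 289.8 L
LD = Vd × C = 289.8 × 9.2 = 2666 mg
CL = 0.693 × Vd / t½ = 0.693 × 289.8 / 18 = 11.16 L/h
Infusion rate = CL × Css = 11.16 × 9.2 = 102.7 mg/h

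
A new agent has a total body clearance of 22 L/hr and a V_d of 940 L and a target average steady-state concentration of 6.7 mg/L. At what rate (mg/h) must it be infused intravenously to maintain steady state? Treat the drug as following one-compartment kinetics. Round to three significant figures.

147 mg/h

At steady state, infusion rate equals elimination rate: rate in = CL × Css.
Infusion rate = CL · Css = 22.00 L/h × 6.7 mg/L = 147.4 mg/h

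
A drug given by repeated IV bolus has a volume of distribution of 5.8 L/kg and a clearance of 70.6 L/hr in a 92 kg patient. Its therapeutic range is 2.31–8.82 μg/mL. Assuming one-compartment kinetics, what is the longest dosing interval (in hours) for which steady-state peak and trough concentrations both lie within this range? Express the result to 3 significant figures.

10.1 h

Total Vd = 5.8 × 92 = 533.6 L
k = CL / Vd = 70.60 / 533.6 = 0.1323 h⁻¹
Between IV bolus doses, concentration decays as C = C₀·e^(−kτ), so C_peak/C_trough = e^(kτ).
τ_max = ln(C_peak/C_trough) / k = ln(8.82/2.31) / 0.1323 = 1.340 / 0.1323 = 10.13 h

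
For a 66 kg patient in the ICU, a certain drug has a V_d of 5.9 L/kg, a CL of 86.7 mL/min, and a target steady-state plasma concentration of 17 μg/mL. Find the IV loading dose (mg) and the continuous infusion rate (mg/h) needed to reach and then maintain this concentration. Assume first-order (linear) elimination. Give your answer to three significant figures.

(a) 6620 mg; (b) 88.4 mg/h

Vd = 5.9 L/kg × 66 kg = 389.4 L
Loading: fill Vd to C_target → 389.4 L × 17 mg/L = 6620 mg
CL = 86.7 mL/min = 86.7 × 0.06 = 5.202 L/h
Maintenance: replace elimination → rate = CL × Css = 5.202 × 17 = 88.43 mg/h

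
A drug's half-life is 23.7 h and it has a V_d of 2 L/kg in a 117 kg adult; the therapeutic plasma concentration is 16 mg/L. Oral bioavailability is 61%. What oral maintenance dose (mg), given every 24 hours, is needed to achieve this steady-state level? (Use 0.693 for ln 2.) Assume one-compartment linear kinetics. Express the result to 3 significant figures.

Vd(total) = 117 kg × 2 L/kg = 234.0 L
CL = 0.693 × Vd / t½ = 0.693 × 234.0 / 23.7 = 6.842 L/h
D = CL × Css × τ / F = 6.842 × 16 × 24 / 0.61 = 4307 mg

4310 mg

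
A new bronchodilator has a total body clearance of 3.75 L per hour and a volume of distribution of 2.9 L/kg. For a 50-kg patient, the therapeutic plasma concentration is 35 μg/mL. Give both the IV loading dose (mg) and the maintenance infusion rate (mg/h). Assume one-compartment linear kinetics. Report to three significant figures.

Total Vd = 2.9 × 50 = 145.0 L
Loading dose = Vd × C = 145.0 × 35 = 5075 mg
Maintenance infusion rate = CL × Css = 3.750 × 35 = 131.3 mg/h

(a) 5080 mg; (b) 131 mg/h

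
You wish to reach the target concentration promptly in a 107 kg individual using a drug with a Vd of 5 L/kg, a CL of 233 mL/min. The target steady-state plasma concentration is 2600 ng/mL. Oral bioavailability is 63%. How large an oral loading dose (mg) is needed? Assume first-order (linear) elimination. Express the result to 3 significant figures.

2210 mg

Vd(total) = 107 kg × 5 L/kg = 535.0 L
C = 2600 ng/mL = 2.600 mg/L
Loading dose depends on Vd (not clearance): it fills the distribution volume.
LD = Vd × C / F = 535.0 × 2.600 / 0.63 = 2208 mg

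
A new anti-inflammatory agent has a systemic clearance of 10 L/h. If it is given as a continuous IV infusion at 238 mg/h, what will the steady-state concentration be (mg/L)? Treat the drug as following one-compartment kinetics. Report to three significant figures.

Css = rate / CL = 238 / 10.00 = 23.80 mg/L

23.8 mg/L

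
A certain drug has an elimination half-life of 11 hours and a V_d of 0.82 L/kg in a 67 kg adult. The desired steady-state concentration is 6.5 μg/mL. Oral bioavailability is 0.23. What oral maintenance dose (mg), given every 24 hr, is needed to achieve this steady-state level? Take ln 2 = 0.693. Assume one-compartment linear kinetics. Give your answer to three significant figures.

2350 mg

Total Vd = 0.82 × 67 = 54.94 L
CL = ln 2 · Vd / t½ = 0.693 × 54.94 / 11 = 3.461 L/h
D = CL × Css × τ / F = 3.461 × 6.5 × 24 / 0.23 = 2347 mg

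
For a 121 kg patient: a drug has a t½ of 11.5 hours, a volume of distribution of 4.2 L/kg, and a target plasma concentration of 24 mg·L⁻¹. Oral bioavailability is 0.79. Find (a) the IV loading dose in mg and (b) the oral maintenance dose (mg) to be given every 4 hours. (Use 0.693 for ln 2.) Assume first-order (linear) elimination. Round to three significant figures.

(a) 12200 mg; (b) 3720 mg

Vd = 4.2 L/kg × 121 kg = 508.2 L
LD = Vd × C = 508.2 × 24 = 12200 mg
CL = 0.693 × Vd / t½ = 0.693 × 508.2 / 11.5 = 30.62 L/h
D = CL × Css × τ / F = 30.62 × 24 × 4 / 0.79 = 3721 mg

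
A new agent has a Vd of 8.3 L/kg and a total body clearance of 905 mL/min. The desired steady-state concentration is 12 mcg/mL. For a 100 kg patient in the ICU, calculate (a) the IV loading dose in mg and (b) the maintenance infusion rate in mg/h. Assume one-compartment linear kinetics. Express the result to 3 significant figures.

Vd = 8.3 L/kg × 100 kg = 830.0 L
Loading: fill Vd to C_target → 830.0 L × 12 mg/L = 9960 mg
CL = 905 mL/min × 60/1000 = 54.30 L/h
Maintenance infusion rate = CL × Css = 54.30 × 12 = 651.6 mg/h

(a) 9960 mg; (b) 652 mg/h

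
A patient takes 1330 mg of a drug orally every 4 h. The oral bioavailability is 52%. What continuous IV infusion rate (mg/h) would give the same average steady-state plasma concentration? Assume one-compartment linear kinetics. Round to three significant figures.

173 mg/h

Equivalent systemic input: infusion rate = F·D/τ.
Rate = 0.52 × 1330 / 4 = 172.9 mg/h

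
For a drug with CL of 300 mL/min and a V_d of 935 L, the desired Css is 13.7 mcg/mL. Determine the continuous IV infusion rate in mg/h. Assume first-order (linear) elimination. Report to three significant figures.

CL = 300 mL/min = 300 × 0.06 = 18.00 L/h
At steady state, infusion rate equals elimination rate: rate in = CL × Css.
R₀ = 18.00 × 13.7 = 246.6 mg/h

247 mg/h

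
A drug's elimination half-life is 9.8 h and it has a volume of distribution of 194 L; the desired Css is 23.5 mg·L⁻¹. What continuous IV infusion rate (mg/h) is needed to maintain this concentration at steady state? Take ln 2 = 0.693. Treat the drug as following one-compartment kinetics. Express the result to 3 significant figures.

322 mg/h

k = 0.693/9.8 = 0.07071 h⁻¹, so CL = k·Vd = 0.07071 × 194.0 = 13.72 L/h
Infusion rate = CL × Css = 13.72 × 23.5 = 322.4 mg/h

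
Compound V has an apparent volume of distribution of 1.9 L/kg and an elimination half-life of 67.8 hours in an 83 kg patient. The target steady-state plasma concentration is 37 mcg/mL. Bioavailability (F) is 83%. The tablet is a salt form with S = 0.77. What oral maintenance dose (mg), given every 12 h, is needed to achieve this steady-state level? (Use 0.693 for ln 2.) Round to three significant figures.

1120 mg

Total Vd = 1.9 × 83 = 157.7 L
CL = ln 2 · Vd / t½ = 0.693 × 157.7 / 67.8 = 1.612 L/h
D = CL × Css × τ / F / S = 1.612 × 37 × 12 / 0.83 / 0.77 = 1120 mg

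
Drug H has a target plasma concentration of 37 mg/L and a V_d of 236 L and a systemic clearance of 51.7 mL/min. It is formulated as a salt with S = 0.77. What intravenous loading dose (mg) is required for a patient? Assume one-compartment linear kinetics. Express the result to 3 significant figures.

11300 mg

The loading dose fills Vd to the target concentration; clearance is irrelevant here.
LD = Vd × C / S = 236.0 × 37.00 / 0.77 = 11340 mg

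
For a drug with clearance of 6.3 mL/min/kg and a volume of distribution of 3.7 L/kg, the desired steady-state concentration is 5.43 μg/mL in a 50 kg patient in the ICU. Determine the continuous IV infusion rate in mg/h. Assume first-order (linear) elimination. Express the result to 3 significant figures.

CL = 6.3 mL/min/kg × 50 kg = 315.0 mL/min = 315.0 × 60/1000 = 18.90 L/h
Vd does not affect the maintenance rate; only clearance governs steady-state input.
Infusion rate = CL · Css = 18.90 L/h × 5.43 mg/L = 102.6 mg/h

103 mg/h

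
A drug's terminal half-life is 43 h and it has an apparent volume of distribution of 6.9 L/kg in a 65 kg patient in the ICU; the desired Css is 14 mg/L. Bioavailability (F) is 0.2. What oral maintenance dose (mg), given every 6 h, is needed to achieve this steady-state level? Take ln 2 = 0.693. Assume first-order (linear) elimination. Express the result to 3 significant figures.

3040 mg

Total Vd = 6.9 × 65 = 448.5 L
CL = ln 2 · Vd / t½ = 0.693 × 448.5 / 43 = 7.228 L/h
D = CL × Css × τ / F = 7.228 × 14 × 6 / 0.2 = 3036 mg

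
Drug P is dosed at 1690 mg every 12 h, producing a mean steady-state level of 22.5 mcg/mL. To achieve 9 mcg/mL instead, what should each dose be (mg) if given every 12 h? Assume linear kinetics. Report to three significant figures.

676 mg

For first-order elimination, Css ∝ F·D/(CL·τ); F and CL are unchanged, so Css ∝ D/τ.
D₂ = D₁ × (Css,target / Css,current) = 1690 × 9/22.5 = 676.0 mg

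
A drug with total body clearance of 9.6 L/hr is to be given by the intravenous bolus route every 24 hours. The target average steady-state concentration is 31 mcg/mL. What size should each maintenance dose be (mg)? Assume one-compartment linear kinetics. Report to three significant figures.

7140 mg

D = CL × Css × τ = 9.600 × 31 × 24 = 7142 mg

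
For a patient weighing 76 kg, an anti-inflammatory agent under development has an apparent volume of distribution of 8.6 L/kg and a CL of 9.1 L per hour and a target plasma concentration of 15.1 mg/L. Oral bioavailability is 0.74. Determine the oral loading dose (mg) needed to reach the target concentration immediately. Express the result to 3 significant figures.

Vd(total) = 76 kg × 8.6 L/kg = 653.6 L
The loading dose fills Vd to the target concentration; clearance is irrelevant here.
LD = Vd × C / F = 653.6 × 15.10 / 0.74 = 13340 mg

13300 mg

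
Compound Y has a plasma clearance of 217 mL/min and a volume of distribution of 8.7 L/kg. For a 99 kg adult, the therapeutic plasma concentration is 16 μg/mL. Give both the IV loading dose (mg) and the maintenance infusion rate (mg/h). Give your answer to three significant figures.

(a) 13800 mg; (b) 208 mg/h

Vd = 8.7 L/kg × 99 kg = 861.3 L
LD = Vd · C_target = 861.3 × 16 = 13780 mg
CL = 217 mL/min = 217 × 0.06 = 13.02 L/h
Infusion rate = 13.02 L/h × 16 mg/L = 208.3 mg/h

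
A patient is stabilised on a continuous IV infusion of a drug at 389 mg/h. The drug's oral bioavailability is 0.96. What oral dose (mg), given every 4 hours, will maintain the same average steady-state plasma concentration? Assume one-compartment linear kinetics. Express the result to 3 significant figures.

To maintain the same Css, the systemic dosing rate must be unchanged: F·D/τ = infusion rate.
D = rate × τ / F = 389 × 4 / 0.96 = 1621 mg

1620 mg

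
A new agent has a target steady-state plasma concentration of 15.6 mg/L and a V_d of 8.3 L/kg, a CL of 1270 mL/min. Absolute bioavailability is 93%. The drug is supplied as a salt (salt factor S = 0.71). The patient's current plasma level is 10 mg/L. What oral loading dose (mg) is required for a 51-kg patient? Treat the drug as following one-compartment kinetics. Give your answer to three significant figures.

Vd = 8.3 L/kg × 51 kg = 423.3 L
The loading dose fills Vd to the target concentration; clearance is irrelevant here.
Concentration deficit ΔC = 15.6 − 10 = 5.600 mg/L
LD = Vd × ΔC / F / S = 423.3 × 5.600 / 0.93 / 0.71 = 3590 mg

3590 mg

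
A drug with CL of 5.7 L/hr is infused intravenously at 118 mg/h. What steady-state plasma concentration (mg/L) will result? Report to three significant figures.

20.7 mg/L

Css = rate / CL = 118 / 5.700 = 20.70 mg/L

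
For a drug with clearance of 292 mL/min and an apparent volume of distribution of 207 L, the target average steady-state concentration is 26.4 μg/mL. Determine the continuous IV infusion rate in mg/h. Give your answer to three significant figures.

463 mg/h

Convert clearance: 292 mL/min × 60 min/h ÷ 1000 mL/L = 17.52 L/h
At steady state, infusion rate equals elimination rate: rate in = CL × Css.
Infusion rate = CL · Css = 17.52 L/h × 26.4 mg/L = 462.5 mg/h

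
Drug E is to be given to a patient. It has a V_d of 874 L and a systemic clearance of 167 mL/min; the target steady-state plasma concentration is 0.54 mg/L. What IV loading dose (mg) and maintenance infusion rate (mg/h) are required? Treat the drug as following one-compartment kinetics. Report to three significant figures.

Loading: fill Vd to C_target → 874.0 L × 0.54 mg/L = 472.0 mg
Convert clearance: 167 mL/min × 60 min/h ÷ 1000 mL/L = 10.02 L/h
Infusion rate = 10.02 L/h × 0.54 mg/L = 5.411 mg/h

(a) 472 mg; (b) 5.41 mg/h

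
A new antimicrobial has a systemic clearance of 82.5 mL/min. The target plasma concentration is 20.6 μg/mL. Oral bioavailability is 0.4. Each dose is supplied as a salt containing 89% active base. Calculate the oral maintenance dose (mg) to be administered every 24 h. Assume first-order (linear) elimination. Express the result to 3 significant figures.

6870 mg

CL = 82.5 mL/min × 60/1000 = 4.950 L/h
D = CL × Css × τ / F / S = 4.950 × 20.6 × 24 / 0.4 / 0.89 = 6874 mg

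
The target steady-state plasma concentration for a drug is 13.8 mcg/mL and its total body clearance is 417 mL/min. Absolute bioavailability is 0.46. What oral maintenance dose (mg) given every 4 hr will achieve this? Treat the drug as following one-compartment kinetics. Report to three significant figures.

Convert clearance: 417 mL/min × 60 min/h ÷ 1000 mL/L = 25.02 L/h
D = CL × Css × τ / F = 25.02 × 13.8 × 4 / 0.46 = 3002 mg

3000 mg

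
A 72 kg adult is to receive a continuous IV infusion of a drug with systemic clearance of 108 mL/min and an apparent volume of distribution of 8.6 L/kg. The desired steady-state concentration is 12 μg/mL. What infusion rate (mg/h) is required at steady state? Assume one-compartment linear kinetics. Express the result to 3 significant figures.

77.8 mg/h

CL = 108 mL/min × 60/1000 = 6.480 L/h
At steady state, infusion rate equals elimination rate: rate in = CL × Css.
R₀ = 6.480 × 12 = 77.76 mg/h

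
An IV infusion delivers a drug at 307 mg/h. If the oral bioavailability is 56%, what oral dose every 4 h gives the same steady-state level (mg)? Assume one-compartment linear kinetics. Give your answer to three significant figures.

To maintain the same Css, the systemic dosing rate must be unchanged: F·D/τ = infusion rate.
D = rate × τ / F = 307 × 4 / 0.56 = 2193 mg

2190 mg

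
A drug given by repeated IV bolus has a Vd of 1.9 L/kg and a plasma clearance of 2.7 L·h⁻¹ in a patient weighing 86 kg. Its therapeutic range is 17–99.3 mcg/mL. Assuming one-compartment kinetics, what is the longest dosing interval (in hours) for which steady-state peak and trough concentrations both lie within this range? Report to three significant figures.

Total Vd = 1.9 × 86 = 163.4 L
k = CL / Vd = 2.700 / 163.4 = 0.01652 h⁻¹
Between IV bolus doses, concentration decays as C = C₀·e^(−kτ), so C_peak/C_trough = e^(kτ).
τ_max = ln(C_peak/C_trough) / k = ln(99.3/17) / 0.01652 = 1.765 / 0.01652 = 106.8 h

107 h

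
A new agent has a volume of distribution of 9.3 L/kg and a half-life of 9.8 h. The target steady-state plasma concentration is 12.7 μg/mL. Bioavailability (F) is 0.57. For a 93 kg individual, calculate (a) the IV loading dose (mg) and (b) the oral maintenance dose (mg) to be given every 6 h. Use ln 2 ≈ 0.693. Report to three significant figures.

(a) 11000 mg; (b) 8180 mg

Total Vd = 9.3 × 93 = 864.9 L
LD = Vd × C = 864.9 × 12.7 = 10980 mg
CL = 0.693 × Vd / t½ = 0.693 × 864.9 / 9.8 = 61.16 L/h
D = CL × Css × τ / F = 61.16 × 12.7 × 6 / 0.57 = 8176 mg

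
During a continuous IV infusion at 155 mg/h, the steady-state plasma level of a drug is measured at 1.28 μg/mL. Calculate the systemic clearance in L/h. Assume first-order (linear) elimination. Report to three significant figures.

121 L/h

At steady state, infusion rate = CL × Css, so CL = rate / Css.
CL = 155 / 1.28 = 121.1 L/h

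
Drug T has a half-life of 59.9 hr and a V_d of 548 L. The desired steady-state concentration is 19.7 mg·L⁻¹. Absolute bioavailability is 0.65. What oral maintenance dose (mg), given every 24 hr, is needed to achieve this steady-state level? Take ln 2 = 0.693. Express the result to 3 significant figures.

k = 0.693/59.9 = 0.01157 h⁻¹, so CL = k·Vd = 0.01157 × 548.0 = 6.340 L/h
D = CL × Css × τ / F = 6.340 × 19.7 × 24 / 0.65 = 4612 mg

4610 mg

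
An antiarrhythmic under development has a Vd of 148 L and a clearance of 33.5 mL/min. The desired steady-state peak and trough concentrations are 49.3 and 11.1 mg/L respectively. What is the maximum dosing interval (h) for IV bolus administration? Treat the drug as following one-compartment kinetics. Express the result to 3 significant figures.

Convert clearance: 33.5 mL/min × 60 min/h ÷ 1000 mL/L = 2.010 L/h
k = CL / Vd = 2.010 / 148.0 = 0.01358 h⁻¹
Between IV bolus doses, concentration decays as C = C₀·e^(−kτ), so C_peak/C_trough = e^(kτ).
τ_max = ln(C_peak/C_trough) / k = ln(49.3/11.1) / 0.01358 = 1.491 / 0.01358 = 109.8 h

110 h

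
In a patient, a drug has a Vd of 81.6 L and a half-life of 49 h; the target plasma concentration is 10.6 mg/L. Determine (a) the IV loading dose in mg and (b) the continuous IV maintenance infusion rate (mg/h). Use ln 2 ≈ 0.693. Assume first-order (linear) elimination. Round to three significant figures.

(a) 865 mg; (b) 12.2 mg/h

LD = Vd × C = 81.60 × 10.6 = 865.0 mg
CL = 0.693 × Vd / t½ = 0.693 × 81.60 / 49 = 1.154 L/h
Infusion rate = CL × Css = 1.154 × 10.6 = 12.23 mg/h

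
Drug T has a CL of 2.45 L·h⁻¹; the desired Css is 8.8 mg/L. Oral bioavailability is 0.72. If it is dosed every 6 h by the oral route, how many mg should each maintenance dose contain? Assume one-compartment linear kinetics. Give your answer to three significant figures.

D = CL × Css × τ / F = 2.450 × 8.8 × 6 / 0.72 = 179.7 mg

180 mg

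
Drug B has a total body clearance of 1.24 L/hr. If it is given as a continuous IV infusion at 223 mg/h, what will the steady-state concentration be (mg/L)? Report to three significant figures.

Css = rate / CL = 223 / 1.240 = 179.8 mg/L

180 mg/L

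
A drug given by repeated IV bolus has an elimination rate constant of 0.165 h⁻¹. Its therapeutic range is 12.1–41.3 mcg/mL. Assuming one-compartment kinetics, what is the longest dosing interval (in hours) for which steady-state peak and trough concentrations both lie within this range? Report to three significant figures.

7.44 h

Between IV bolus doses, concentration decays as C = C₀·e^(−kτ), so C_peak/C_trough = e^(kτ).
τ_max = ln(C_peak/C_trough) / k = ln(41.3/12.1) / 0.1650 = 1.228 / 0.1650 = 7.442 h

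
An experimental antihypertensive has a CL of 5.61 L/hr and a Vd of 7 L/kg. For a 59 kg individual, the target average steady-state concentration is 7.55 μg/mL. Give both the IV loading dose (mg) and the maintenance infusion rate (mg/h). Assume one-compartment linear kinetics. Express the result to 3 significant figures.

Vd(total) = 59 kg × 7 L/kg = 413.0 L
LD = Vd · C_target = 413.0 × 7.55 = 3118 mg
Maintenance infusion rate = CL × Css = 5.610 × 7.55 = 42.36 mg/h

(a) 3120 mg; (b) 42.4 mg/h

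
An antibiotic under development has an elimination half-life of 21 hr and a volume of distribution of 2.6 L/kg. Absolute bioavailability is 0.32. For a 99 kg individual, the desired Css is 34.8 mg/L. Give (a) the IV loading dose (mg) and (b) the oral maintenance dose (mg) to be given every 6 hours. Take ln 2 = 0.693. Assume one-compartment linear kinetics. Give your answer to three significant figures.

(a) 8960 mg; (b) 5540 mg

Total Vd = 2.6 × 99 = 257.4 L
LD = Vd × C = 257.4 × 34.8 = 8958 mg
CL = 0.693 × Vd / t½ = 0.693 × 257.4 / 21 = 8.494 L/h
D = CL × Css × τ / F = 8.494 × 34.8 × 6 / 0.32 = 5542 mg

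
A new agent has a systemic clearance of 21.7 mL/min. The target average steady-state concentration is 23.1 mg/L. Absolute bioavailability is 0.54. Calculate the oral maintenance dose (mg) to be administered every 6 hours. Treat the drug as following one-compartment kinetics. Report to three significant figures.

Convert clearance: 21.7 mL/min × 60 min/h ÷ 1000 mL/L = 1.302 L/h
D = CL × Css × τ / F = 1.302 × 23.1 × 6 / 0.54 = 334.2 mg

334 mg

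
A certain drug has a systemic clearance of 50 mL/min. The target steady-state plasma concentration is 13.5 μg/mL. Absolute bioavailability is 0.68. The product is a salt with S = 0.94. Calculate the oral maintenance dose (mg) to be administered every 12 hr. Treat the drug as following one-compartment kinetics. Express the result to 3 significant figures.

CL = 50 mL/min × 60/1000 = 3.000 L/h
D = CL × Css × τ / F / S = 3.000 × 13.5 × 12 / 0.68 / 0.94 = 760.3 mg

760 mg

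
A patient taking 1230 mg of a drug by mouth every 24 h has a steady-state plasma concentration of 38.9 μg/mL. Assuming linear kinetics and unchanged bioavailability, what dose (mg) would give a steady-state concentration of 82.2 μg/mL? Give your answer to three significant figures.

For first-order elimination, Css ∝ F·D/(CL·τ); F and CL are unchanged, so Css ∝ D/τ.
D₂ = D₁ × (Css,target / Css,current) = 1230 × 82.2/38.9 = 2599 mg

2600 mg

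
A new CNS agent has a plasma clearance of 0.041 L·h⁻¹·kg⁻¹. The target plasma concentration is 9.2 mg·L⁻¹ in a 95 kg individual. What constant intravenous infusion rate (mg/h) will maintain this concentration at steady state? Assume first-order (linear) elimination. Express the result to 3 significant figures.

CL = 0.041 L·h⁻¹·kg⁻¹ × 95 kg = 3.895 L/h
Infusion rate = CL · Css = 3.895 L/h × 9.2 mg/L = 35.83 mg/h

35.8 mg/h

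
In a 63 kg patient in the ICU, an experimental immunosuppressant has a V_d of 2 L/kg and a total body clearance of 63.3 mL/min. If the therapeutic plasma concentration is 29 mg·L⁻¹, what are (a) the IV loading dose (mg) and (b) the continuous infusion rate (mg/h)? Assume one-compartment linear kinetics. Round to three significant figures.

Vd = 2 L/kg × 63 kg = 126.0 L
Loading: fill Vd to C_target → 126.0 L × 29 mg/L = 3654 mg
CL = 63.3 mL/min = 63.3 × 0.06 = 3.798 L/h
Maintenance infusion rate = CL × Css = 3.798 × 29 = 110.1 mg/h

(a) 3650 mg; (b) 110 mg/h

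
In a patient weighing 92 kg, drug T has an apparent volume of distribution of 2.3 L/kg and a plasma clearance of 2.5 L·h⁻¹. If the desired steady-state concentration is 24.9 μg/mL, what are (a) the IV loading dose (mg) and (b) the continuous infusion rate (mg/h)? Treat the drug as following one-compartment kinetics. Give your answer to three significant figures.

(a) 5270 mg; (b) 62.3 mg/h

Total Vd = 2.3 × 92 = 211.6 L
Loading: fill Vd to C_target → 211.6 L × 24.9 mg/L = 5269 mg
Infusion rate = 2.500 L/h × 24.9 mg/L = 62.25 mg/h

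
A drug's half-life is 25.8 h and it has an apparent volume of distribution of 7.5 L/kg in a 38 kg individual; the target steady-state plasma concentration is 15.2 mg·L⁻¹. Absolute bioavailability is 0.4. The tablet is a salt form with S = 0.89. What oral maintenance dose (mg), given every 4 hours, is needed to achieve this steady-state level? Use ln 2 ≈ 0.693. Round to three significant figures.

1310 mg

Vd = 7.5 L/kg × 38 kg = 285.0 L
CL = 0.693 × Vd / t½ = 0.693 × 285.0 / 25.8 = 7.655 L/h
D = CL × Css × τ / F / S = 7.655 × 15.2 × 4 / 0.4 / 0.89 = 1307 mg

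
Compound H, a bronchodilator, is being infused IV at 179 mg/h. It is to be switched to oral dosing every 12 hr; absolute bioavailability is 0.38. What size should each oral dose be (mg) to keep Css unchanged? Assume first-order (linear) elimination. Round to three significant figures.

To maintain the same Css, the systemic dosing rate must be unchanged: F·D/τ = infusion rate.
D = rate × τ / F = 179 × 12 / 0.38 = 5653 mg

5650 mg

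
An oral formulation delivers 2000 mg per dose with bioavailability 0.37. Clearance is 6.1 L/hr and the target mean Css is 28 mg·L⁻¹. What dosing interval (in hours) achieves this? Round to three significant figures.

4.33 h

F·D/τ = CL·Css → τ = F·D / (CL·Css).
τ = 0.37 × 2000 / (6.1 × 28) = 4.333 h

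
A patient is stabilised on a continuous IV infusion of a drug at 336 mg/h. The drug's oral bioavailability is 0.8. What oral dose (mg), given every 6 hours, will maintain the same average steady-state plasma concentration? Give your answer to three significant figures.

2520 mg

To maintain the same Css, the systemic dosing rate must be unchanged: F·D/τ = infusion rate.
D = rate × τ / F = 336 × 6 / 0.8 = 2520 mg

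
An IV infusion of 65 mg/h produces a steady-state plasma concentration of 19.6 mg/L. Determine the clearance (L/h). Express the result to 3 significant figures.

3.32 L/h

At steady state, infusion rate = CL × Css, so CL = rate / Css.
CL = 65 / 19.6 = 3.316 L/h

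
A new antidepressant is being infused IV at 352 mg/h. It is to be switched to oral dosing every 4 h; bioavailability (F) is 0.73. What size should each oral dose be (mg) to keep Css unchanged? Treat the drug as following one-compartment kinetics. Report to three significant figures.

1930 mg

To maintain the same Css, the systemic dosing rate must be unchanged: F·D/τ = infusion rate.
D = rate × τ / F = 352 × 4 / 0.73 = 1929 mg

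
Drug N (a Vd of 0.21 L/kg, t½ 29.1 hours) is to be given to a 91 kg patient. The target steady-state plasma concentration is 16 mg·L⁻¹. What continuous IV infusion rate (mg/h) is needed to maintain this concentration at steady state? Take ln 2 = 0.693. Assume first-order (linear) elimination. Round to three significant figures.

7.28 mg/h

Total Vd = 0.21 × 91 = 19.11 L
CL = ln 2 · Vd / t½ = 0.693 × 19.11 / 29.1 = 0.4551 L/h
Infusion rate = CL × Css = 0.4551 × 16 = 7.282 mg/h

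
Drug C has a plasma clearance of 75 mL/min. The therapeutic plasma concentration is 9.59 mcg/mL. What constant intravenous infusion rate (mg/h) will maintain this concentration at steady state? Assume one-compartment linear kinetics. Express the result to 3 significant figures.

43.2 mg/h

CL = 75 mL/min × 60/1000 = 4.500 L/h
Infusion rate = CL · Css = 4.500 L/h × 9.59 mg/L = 43.16 mg/h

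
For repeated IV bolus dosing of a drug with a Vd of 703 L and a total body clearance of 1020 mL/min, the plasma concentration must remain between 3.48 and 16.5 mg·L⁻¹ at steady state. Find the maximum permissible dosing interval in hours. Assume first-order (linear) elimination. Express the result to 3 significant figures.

17.9 h

CL = 1020 mL/min × 60/1000 = 61.20 L/h
k = CL / Vd = 61.20 / 703.0 = 0.08706 h⁻¹
Between IV bolus doses, concentration decays as C = C₀·e^(−kτ), so C_peak/C_trough = e^(kτ).
τ_max = ln(C_peak/C_trough) / k = ln(16.5/3.48) / 0.08706 = 1.556 / 0.08706 = 17.87 h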